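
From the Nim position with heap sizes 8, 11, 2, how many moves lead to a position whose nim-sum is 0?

1

In binary:
  1000  (8)
  1011  (11)
  0010  (2)
  ----
  0001  (1)
The overall nim-sum is X = 1. A heap of size p has a winning move iff p XOR X < p (reduce it to p XOR X).
  8: 8 XOR 1 = 9 ≥ 8 — no move.
  11: 11 XOR 1 = 10 < 11 — winning move (to 10).
  2: 2 XOR 1 = 3 ≥ 2 — no move.
That gives 1 winning move.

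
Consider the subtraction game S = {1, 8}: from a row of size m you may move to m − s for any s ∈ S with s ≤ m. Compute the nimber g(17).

Build the Grundy sequence with g(k) = mex{g(k−s) : s ∈ {1, 8}, s ≤ k}:
k:     0  1  2  3  4  5  6  7  8  9 10 11 12 13 14 15 16 17
g(k):  0  1  0  1  0  1  0  1  2  0  1  0  1  0  1  0  1  2
So g(17) = 2.

2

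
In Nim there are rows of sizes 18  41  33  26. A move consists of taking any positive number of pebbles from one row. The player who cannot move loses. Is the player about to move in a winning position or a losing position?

Compute the nim-sum pairwise:
18 ^ 41 = 59
59 ^ 33 = 26
26 ^ 26 = 0
The nim-sum is 0, so this is a P-position: the player to move is in a losing position under optimal play.

Losing position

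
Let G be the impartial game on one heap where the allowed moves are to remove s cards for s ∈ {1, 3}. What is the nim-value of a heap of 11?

1

Build the Grundy sequence with g(k) = mex{g(k−s) : s ∈ {1, 3}, s ≤ k}:
k:     0  1  2  3  4  5  6  7  8  9 10 11
g(k):  0  1  0  1  0  1  0  1  0  1  0  1
So g(11) = 1.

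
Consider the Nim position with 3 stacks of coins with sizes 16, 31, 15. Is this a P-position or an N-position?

P-position

Compute the nim-sum pairwise:
16 XOR 31 = 15
15 XOR 15 = 0
The nim-sum is 0, so this is a P-position: the player to move is in a losing position under optimal play.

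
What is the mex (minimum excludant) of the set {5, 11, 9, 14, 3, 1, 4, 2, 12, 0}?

The values 0, 1, 2, 3, 4, 5 are all present; 6 is the first non-negative integer missing from the set.

6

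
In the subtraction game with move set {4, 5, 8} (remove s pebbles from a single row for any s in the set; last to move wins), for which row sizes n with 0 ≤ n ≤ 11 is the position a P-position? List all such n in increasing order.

0, 1, 2, 3

Compute g(0), g(1), … for moves {4, 5, 8}:
g(0) = mex{} = 0
g(1) = mex{} = 0
g(2) = mex{} = 0
g(3) = mex{} = 0
g(4) = mex{0} = 1
g(5) = mex{0} = 1
g(6) = mex{0} = 1
g(7) = mex{0} = 1
g(8) = mex{0,1} = 2
g(9) = mex{0,1} = 2
g(10) = mex{0,1} = 2
g(11) = mex{0,1} = 2
The P-positions (g = 0) in 0..11 are 0, 1, 2, 3.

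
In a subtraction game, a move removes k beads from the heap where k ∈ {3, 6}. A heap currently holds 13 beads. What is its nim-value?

1

Compute g(0), g(1), … for moves {3, 6}:
g(0) = mex{} = 0
g(1) = mex{} = 0
g(2) = mex{} = 0
g(3) = mex{0} = 1
g(4) = mex{0} = 1
g(5) = mex{0} = 1
g(6) = mex{0,1} = 2
g(7) = mex{0,1} = 2
g(8) = mex{0,1} = 2
g(9) = mex{1,2} = 0
g(10) = mex{1,2} = 0
g(11) = mex{1,2} = 0
g(12) = mex{0,2} = 1
g(13) = mex{0,2} = 1
So g(13) = 1.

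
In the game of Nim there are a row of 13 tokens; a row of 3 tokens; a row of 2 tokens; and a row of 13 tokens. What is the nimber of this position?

1

Compute the nim-sum pairwise:
13 ^ 3 = 14
14 ^ 2 = 12
12 ^ 13 = 1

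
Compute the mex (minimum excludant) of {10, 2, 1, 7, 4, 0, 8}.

The values 0, 1, 2 are all present; 3 is the first non-negative integer missing from the set.

3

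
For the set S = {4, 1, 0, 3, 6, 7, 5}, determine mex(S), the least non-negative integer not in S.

2

The values 0, 1 are all present; 2 is the first non-negative integer missing from the set.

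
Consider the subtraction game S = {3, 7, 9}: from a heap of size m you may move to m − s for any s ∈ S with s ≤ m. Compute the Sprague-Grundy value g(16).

0

Compute g(0), g(1), … for moves {3, 7, 9}:
k:     0  1  2  3  4  5  6  7  8  9 10 11 12 13 14 15 16
g(k):  0  0  0  1  1  1  0  2  2  1  3  3  0  2  0  1  0
So g(16) = 0.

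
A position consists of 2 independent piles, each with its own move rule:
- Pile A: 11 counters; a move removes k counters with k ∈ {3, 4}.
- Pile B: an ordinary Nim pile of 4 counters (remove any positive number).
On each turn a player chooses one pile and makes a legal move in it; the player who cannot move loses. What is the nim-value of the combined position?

5

Grundy values for pile A (subtraction set {3, 4}):
k:     0  1  2  3  4  5  6  7  8  9 10 11
g(k):  0  0  0  1  1  1  2  0  0  0  1  1
So g(11) = 1.
Pile B is a plain Nim pile of size 4, so its Grundy value is 4.
The value of a disjunctive sum is the nim-sum of the parts.
Combined value = 1 XOR 4 = 5.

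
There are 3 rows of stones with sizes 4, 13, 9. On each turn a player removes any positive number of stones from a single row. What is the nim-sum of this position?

Compute the nim-sum pairwise:
4 ⊕ 13 = 9
9 ⊕ 9 = 0

0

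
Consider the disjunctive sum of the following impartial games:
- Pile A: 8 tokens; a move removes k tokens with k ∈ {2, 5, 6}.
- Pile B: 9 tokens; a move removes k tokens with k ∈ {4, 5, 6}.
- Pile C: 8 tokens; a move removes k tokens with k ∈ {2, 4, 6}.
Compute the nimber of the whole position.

2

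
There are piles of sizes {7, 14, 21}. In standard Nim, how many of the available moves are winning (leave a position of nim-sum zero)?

1

Compute the nim-sum pairwise:
7 XOR 14 = 9
9 XOR 21 = 28
The overall nim-sum is X = 28. A pile of size p has a winning move iff p XOR X < p (reduce it to p XOR X).
  7: 7 XOR 28 = 27 ≥ 7 — no move.
  14: 14 XOR 28 = 18 ≥ 14 — no move.
  21: 21 XOR 28 = 9 < 21 — winning move (to 9).
That gives 1 winning move.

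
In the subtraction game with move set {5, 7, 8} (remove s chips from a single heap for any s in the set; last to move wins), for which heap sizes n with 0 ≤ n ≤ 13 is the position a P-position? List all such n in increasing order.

0, 1, 2, 3, 4, 13

Compute g(0), g(1), … for moves {5, 7, 8}:
g(0) = mex{} = 0
g(1) = mex{} = 0
g(2) = mex{} = 0
g(3) = mex{} = 0
g(4) = mex{} = 0
g(5) = mex{0} = 1
g(6) = mex{0} = 1
g(7) = mex{0} = 1
g(8) = mex{0} = 1
g(9) = mex{0} = 1
g(10) = mex{0,1} = 2
g(11) = mex{0,1} = 2
g(12) = mex{0,1} = 2
g(13) = mex{1} = 0
The P-positions (g = 0) in 0..13 are 0, 1, 2, 3, 4, 13.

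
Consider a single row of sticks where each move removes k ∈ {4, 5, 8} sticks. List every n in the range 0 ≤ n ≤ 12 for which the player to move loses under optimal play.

Grundy values for subtraction set {4, 5, 8}:
g(0) = mex{} = 0
g(1) = mex{} = 0
g(2) = mex{} = 0
g(3) = mex{} = 0
g(4) = mex{0} = 1
g(5) = mex{0} = 1
g(6) = mex{0} = 1
g(7) = mex{0} = 1
g(8) = mex{0,1} = 2
g(9) = mex{0,1} = 2
g(10) = mex{0,1} = 2
g(11) = mex{0,1} = 2
g(12) = mex{1,2} = 0
The P-positions (g = 0) in 0..12 are 0, 1, 2, 3, 12.

0, 1, 2, 3, 12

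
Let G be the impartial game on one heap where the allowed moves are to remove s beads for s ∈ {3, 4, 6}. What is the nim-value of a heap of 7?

2

Grundy values for subtraction set {3, 4, 6}:
g(0) = mex{} = 0
g(1) = mex{} = 0
g(2) = mex{} = 0
g(3) = mex{0} = 1
g(4) = mex{0} = 1
g(5) = mex{0} = 1
g(6) = mex{0,1} = 2
g(7) = mex{0,1} = 2
So g(7) = 2.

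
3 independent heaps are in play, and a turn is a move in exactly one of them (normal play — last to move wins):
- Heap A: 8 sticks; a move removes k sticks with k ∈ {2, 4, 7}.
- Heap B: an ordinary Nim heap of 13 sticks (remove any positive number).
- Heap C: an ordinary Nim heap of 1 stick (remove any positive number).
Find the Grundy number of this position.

13

For heap A, compute g(0), g(1), … with moves {2, 4, 7}:
k:     0  1  2  3  4  5  6  7  8
g(k):  0  0  1  1  2  2  0  3  1
So g(8) = 1.
Heap B is a plain Nim heap of size 13, so its Grundy value is 13.
Heap C is a plain Nim heap of size 1, so its Grundy value is 1.
The value of a disjunctive sum is the nim-sum of the parts.
Combined value = 1 XOR 13 XOR 1 = 13.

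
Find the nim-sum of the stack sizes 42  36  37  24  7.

Write each in binary and XOR column by column:
  101010  (42)
  100100  (36)
  100101  (37)
  011000  (24)
  000111  (7)
  ------
  110100  (52)

52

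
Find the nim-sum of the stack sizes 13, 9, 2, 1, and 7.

0

Compute the nim-sum pairwise:
13 ⊕ 9 = 4
4 ⊕ 2 = 6
6 ⊕ 1 = 7
7 ⊕ 7 = 0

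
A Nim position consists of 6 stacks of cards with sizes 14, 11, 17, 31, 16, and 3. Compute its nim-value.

Compute the nim-sum pairwise:
14 ⊕ 11 = 5
5 ⊕ 17 = 20
20 ⊕ 31 = 11
11 ⊕ 16 = 27
27 ⊕ 3 = 24

24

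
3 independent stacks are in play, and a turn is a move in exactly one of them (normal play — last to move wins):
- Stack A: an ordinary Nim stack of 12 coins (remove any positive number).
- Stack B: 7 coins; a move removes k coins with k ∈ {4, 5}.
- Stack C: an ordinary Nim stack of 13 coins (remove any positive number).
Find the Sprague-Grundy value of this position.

0

Stack A is a plain Nim stack of size 12, so its Grundy value is 12.
Build the Grundy sequence for stack B with g(k) = mex{g(k−s) : s ∈ {4, 5}, s ≤ k}:
g(0) = mex{} = 0
g(1) = mex{} = 0
g(2) = mex{} = 0
g(3) = mex{} = 0
g(4) = mex{0} = 1
g(5) = mex{0} = 1
g(6) = mex{0} = 1
g(7) = mex{0} = 1
So g(7) = 1.
Stack C is a plain Nim stack of size 13, so its Grundy value is 13.
By the Sprague-Grundy theorem, the Grundy value of a sum of independent games is the XOR of the component values.
Combined value = 12 ⊕ 1 ⊕ 13 = 0.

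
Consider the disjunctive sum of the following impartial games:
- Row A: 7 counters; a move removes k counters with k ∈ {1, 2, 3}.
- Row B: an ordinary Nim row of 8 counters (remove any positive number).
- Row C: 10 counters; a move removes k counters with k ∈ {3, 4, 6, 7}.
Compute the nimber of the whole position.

11

Build the Grundy sequence for row A with g(k) = mex{g(k−s) : s ∈ {1, 2, 3}, s ≤ k}:
g(0) = mex{} = 0
g(1) = mex{0} = 1
g(2) = mex{0,1} = 2
g(3) = mex{0,1,2} = 3
g(4) = mex{1,2,3} = 0
g(5) = mex{0,2,3} = 1
g(6) = mex{0,1,3} = 2
g(7) = mex{0,1,2} = 3
So g(7) = 3.
Row B is a plain Nim row of size 8, so its Grundy value is 8.
For row C, compute g(0), g(1), … with moves {3, 4, 6, 7}:
k:     0  1  2  3  4  5  6  7  8  9 10
g(k):  0  0  0  1  1  1  2  2  2  3  0
So g(10) = 0.
The value of a disjunctive sum is the nim-sum of the parts.
Combined value = 3 XOR 8 XOR 0 = 11.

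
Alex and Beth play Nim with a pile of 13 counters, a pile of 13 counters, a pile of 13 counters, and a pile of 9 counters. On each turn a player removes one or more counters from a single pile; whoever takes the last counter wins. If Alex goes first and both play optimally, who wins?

Compute the nim-sum pairwise:
13 XOR 13 = 0
0 XOR 13 = 13
13 XOR 9 = 4
The nim-sum is 4 ≠ 0, so this is an N-position: the player to move can win; Alex has a winning move.

Alex wins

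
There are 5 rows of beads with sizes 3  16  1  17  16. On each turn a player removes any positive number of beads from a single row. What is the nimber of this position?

In binary:
  00011  (3)
  10000  (16)
  00001  (1)
  10001  (17)
  10000  (16)
  -----
  10011  (19)

19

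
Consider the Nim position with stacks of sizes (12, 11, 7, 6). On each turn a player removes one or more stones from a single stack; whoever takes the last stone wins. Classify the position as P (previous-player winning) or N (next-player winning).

N-position

Compute the nim-sum pairwise:
12 ⊕ 11 = 7
7 ⊕ 7 = 0
0 ⊕ 6 = 6
The nim-sum is 6 ≠ 0, so this is an N-position: the player to move can win.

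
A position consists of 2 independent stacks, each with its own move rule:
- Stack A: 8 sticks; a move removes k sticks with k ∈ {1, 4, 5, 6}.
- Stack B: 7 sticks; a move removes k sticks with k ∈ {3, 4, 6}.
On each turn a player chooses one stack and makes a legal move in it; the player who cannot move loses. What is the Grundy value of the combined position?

Grundy values for stack A (subtraction set {1, 4, 5, 6}):
g(0) = mex{} = 0
g(1) = mex{0} = 1
g(2) = mex{1} = 0
g(3) = mex{0} = 1
g(4) = mex{0,1} = 2
g(5) = mex{0,1,2} = 3
g(6) = mex{0,1,3} = 2
g(7) = mex{0,1,2} = 3
g(8) = mex{0,1,2,3} = 4
So g(8) = 4.
Grundy values for stack B (subtraction set {3, 4, 6}):
g(0) = mex{} = 0
g(1) = mex{} = 0
g(2) = mex{} = 0
g(3) = mex{0} = 1
g(4) = mex{0} = 1
g(5) = mex{0} = 1
g(6) = mex{0,1} = 2
g(7) = mex{0,1} = 2
So g(7) = 2.
The value of a disjunctive sum is the nim-sum of the parts.
Combined value = 4 XOR 2 = 6.

6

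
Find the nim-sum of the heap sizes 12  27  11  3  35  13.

Bitwise XOR of the heap sizes:
  001100  (12)
  011011  (27)
  001011  (11)
  000011  (3)
  100011  (35)
  001101  (13)
  ------
  110001  (49)

49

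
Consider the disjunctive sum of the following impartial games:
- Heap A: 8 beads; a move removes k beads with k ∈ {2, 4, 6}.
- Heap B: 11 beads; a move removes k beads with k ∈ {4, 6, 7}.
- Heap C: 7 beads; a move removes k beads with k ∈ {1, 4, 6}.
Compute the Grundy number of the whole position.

0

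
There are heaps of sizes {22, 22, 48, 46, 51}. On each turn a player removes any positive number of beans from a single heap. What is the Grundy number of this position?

45

Write each in binary and XOR column by column:
  010110  (22)
  010110  (22)
  110000  (48)
  101110  (46)
  110011  (51)
  ------
  101101  (45)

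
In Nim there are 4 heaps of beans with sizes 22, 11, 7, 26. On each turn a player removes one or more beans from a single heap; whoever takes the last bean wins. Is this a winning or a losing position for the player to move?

Losing position

Write each in binary and XOR column by column:
  10110  (22)
  01011  (11)
  00111  (7)
  11010  (26)
  -----
  00000  (0)
The nim-sum is 0, so this is a P-position: the player to move is in a losing position under optimal play.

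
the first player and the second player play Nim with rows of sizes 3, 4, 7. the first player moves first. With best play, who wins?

the second player wins

Write each in binary and XOR column by column:
  011  (3)
  100  (4)
  111  (7)
  ---
  000  (0)
The nim-sum is 0, so this is a P-position: the player to move is in a losing position under optimal play; the first player is about to move from it and so loses — the second player wins.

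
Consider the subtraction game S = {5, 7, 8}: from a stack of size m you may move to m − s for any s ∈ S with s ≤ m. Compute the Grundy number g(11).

Build the Grundy sequence with g(k) = mex{g(k−s) : s ∈ {5, 7, 8}, s ≤ k}:
g(0) = mex{} = 0
g(1) = mex{} = 0
g(2) = mex{} = 0
g(3) = mex{} = 0
g(4) = mex{} = 0
g(5) = mex{0} = 1
g(6) = mex{0} = 1
g(7) = mex{0} = 1
g(8) = mex{0} = 1
g(9) = mex{0} = 1
g(10) = mex{0,1} = 2
g(11) = mex{0,1} = 2
So g(11) = 2.

2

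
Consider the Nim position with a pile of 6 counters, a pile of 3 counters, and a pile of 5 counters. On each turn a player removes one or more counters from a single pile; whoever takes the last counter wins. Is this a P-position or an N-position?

P-position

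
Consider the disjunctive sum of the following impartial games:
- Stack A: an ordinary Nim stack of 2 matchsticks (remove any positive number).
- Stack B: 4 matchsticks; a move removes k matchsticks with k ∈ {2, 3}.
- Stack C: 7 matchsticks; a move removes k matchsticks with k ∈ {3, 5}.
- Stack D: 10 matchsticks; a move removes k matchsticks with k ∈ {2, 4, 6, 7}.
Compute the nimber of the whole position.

2

Stack A is a plain Nim stack of size 2, so its Grundy value is 2.
Build the Grundy sequence for stack B with g(k) = mex{g(k−s) : s ∈ {2, 3}, s ≤ k}:
k:     0  1  2  3  4
g(k):  0  0  1  1  2
So g(4) = 2.
Build the Grundy sequence for stack C with g(k) = mex{g(k−s) : s ∈ {3, 5}, s ≤ k}:
g(0) = mex{} = 0
g(1) = mex{} = 0
g(2) = mex{} = 0
g(3) = mex{0} = 1
g(4) = mex{0} = 1
g(5) = mex{0} = 1
g(6) = mex{0,1} = 2
g(7) = mex{0,1} = 2
So g(7) = 2.
Build the Grundy sequence for stack D with g(k) = mex{g(k−s) : s ∈ {2, 4, 6, 7}, s ≤ k}:
g(0) = mex{} = 0
g(1) = mex{} = 0
g(2) = mex{0} = 1
g(3) = mex{0} = 1
g(4) = mex{0,1} = 2
g(5) = mex{0,1} = 2
g(6) = mex{0,1,2} = 3
g(7) = mex{0,1,2} = 3
g(8) = mex{0,1,2,3} = 4
g(9) = mex{1,2,3} = 0
g(10) = mex{1,2,3,4} = 0
So g(10) = 0.
By the Sprague-Grundy theorem, the Grundy value of a sum of independent games is the XOR of the component values.
Combined value = 2 XOR 2 XOR 2 XOR 0 = 2.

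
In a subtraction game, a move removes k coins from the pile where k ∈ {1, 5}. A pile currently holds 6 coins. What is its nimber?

0

Grundy values for subtraction set {1, 5}:
g(0) = mex{} = 0
g(1) = mex{0} = 1
g(2) = mex{1} = 0
g(3) = mex{0} = 1
g(4) = mex{1} = 0
g(5) = mex{0} = 1
g(6) = mex{1} = 0
So g(6) = 0.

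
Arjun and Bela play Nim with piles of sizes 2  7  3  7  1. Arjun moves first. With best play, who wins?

Bela wins

Compute the nim-sum pairwise:
2 XOR 7 = 5
5 XOR 3 = 6
6 XOR 7 = 1
1 XOR 1 = 0
The nim-sum is 0, so this is a P-position: the player to move is in a losing position under optimal play; Arjun is about to move from it and so loses — Bela wins.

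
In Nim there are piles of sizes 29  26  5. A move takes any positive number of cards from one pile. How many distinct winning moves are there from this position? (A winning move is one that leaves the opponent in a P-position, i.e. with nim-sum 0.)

Nim-sum: 29 ^ 26 ^ 5 = 2.
The overall nim-sum is X = 2. A pile of size p has a winning move iff p XOR X < p (reduce it to p XOR X).
  29: 29 XOR 2 = 31 ≥ 29 — no move.
  26: 26 XOR 2 = 24 < 26 — winning move (to 24).
  5: 5 XOR 2 = 7 ≥ 5 — no move.
That gives 1 winning move.

1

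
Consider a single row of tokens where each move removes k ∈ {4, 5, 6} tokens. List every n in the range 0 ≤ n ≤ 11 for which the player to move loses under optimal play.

0, 1, 2, 3, 10, 11

Compute g(0), g(1), … for moves {4, 5, 6}:
k:     0  1  2  3  4  5  6  7  8  9 10 11
g(k):  0  0  0  0  1  1  1  1  2  2  0  0
The P-positions (g = 0) in 0..11 are 0, 1, 2, 3, 10, 11.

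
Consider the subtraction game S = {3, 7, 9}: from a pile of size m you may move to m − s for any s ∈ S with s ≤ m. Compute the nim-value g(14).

0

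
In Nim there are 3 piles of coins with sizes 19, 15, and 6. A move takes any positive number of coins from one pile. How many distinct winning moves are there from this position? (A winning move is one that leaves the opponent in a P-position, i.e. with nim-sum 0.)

1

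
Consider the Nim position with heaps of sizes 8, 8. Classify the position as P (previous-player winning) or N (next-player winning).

P-position

Nim-sum: 8 ⊕ 8 = 0.
The nim-sum is 0, so this is a P-position: the player to move is in a losing position under optimal play.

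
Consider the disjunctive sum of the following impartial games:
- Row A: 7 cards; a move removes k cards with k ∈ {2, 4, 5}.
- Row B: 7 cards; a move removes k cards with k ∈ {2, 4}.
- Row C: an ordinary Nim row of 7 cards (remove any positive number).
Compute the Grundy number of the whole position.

For row A, compute g(0), g(1), … with moves {2, 4, 5}:
g(0) = mex{} = 0
g(1) = mex{} = 0
g(2) = mex{0} = 1
g(3) = mex{0} = 1
g(4) = mex{0,1} = 2
g(5) = mex{0,1} = 2
g(6) = mex{0,1,2} = 3
g(7) = mex{1,2} = 0
So g(7) = 0.
For row B, compute g(0), g(1), … with moves {2, 4}:
k:     0  1  2  3  4  5  6  7
g(k):  0  0  1  1  2  2  0  0
So g(7) = 0.
Row C is a plain Nim row of size 7, so its Grundy value is 7.
By the Sprague-Grundy theorem, the Grundy value of a sum of independent games is the XOR of the component values.
Combined value = 0 XOR 0 XOR 7 = 7.

7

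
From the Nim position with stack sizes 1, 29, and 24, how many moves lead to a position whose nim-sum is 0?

Write each in binary and XOR column by column:
  00001  (1)
  11101  (29)
  11000  (24)
  -----
  00100  (4)
The overall nim-sum is X = 4. A stack of size p has a winning move iff p XOR X < p (reduce it to p XOR X).
  1: 1 XOR 4 = 5 ≥ 1 — no move.
  29: 29 XOR 4 = 25 < 29 — winning move (to 25).
  24: 24 XOR 4 = 28 ≥ 24 — no move.
That gives 1 winning move.

1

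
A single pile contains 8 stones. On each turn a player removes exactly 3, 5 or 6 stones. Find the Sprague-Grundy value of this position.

2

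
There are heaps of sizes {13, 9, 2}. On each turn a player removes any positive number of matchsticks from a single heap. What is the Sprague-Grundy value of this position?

Bitwise XOR of the heap sizes:
  1101  (13)
  1001  (9)
  0010  (2)
  ----
  0110  (6)

6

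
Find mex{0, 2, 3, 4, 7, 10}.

1

0 is in the set but 1 is not, so the mex is 1.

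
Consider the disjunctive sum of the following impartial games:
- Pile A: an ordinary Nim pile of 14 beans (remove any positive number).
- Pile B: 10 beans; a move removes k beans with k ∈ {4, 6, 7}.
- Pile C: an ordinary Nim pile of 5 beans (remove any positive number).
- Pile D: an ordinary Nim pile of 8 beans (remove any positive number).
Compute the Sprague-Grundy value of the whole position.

Pile A is a plain Nim pile of size 14, so its Grundy value is 14.
For pile B, compute g(0), g(1), … with moves {4, 6, 7}:
k:     0  1  2  3  4  5  6  7  8  9 10
g(k):  0  0  0  0  1  1  1  1  2  2  2
So g(10) = 2.
Pile C is a plain Nim pile of size 5, so its Grundy value is 5.
Pile D is a plain Nim pile of size 8, so its Grundy value is 8.
The value of a disjunctive sum is the nim-sum of the parts.
Combined value = 14 ⊕ 2 ⊕ 5 ⊕ 8 = 1.

1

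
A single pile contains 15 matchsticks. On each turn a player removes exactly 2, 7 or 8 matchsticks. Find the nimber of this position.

Build the Grundy sequence with g(k) = mex{g(k−s) : s ∈ {2, 7, 8}, s ≤ k}:
k:     0  1  2  3  4  5  6  7  8  9 10 11 12 13 14 15
g(k):  0  0  1  1  0  0  1  1  2  2  0  3  1  2  0  0
So g(15) = 0.

0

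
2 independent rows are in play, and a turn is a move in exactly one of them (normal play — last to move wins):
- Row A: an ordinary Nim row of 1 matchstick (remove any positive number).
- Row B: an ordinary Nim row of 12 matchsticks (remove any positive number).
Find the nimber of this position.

13

Row A is a plain Nim row of size 1, so its Grundy value is 1.
Row B is a plain Nim row of size 12, so its Grundy value is 12.
The value of a disjunctive sum is the nim-sum of the parts.
Combined value = 1 ⊕ 12 = 13.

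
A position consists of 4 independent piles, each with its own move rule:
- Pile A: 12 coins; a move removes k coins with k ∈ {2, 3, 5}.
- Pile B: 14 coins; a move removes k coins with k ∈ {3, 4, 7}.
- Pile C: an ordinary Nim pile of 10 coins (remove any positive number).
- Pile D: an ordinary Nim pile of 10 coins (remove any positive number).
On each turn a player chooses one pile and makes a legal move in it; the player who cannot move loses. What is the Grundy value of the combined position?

3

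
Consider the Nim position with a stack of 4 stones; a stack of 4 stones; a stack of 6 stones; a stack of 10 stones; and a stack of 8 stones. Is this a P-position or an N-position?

Bitwise XOR of the heap sizes:
  0100  (4)
  0100  (4)
  0110  (6)
  1010  (10)
  1000  (8)
  ----
  0100  (4)
The nim-sum is 4 ≠ 0, so this is an N-position: the player to move can win.

N-position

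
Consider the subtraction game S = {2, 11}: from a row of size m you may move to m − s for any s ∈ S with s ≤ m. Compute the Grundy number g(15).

Build the Grundy sequence with g(k) = mex{g(k−s) : s ∈ {2, 11}, s ≤ k}:
k:     0  1  2  3  4  5  6  7  8  9 10 11 12 13 14 15
g(k):  0  0  1  1  0  0  1  1  0  0  1  1  2  0  0  1
So g(15) = 1.

1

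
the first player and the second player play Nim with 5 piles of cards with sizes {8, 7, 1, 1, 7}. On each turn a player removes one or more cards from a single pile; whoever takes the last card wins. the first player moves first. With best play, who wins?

Bitwise XOR of the heap sizes:
  1000  (8)
  0111  (7)
  0001  (1)
  0001  (1)
  0111  (7)
  ----
  1000  (8)
The nim-sum is 8 ≠ 0, so this is an N-position: the player to move can win; the first player has a winning move.

the first player wins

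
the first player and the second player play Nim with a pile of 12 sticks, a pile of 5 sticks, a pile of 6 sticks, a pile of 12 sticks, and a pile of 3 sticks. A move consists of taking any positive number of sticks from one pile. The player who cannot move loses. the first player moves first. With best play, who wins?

Compute the nim-sum pairwise:
12 XOR 5 = 9
9 XOR 6 = 15
15 XOR 12 = 3
3 XOR 3 = 0
The nim-sum is 0, so this is a P-position: the player to move is in a losing position under optimal play; the first player is about to move from it and so loses — the second player wins.

the second player wins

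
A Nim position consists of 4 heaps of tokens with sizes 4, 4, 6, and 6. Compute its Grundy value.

0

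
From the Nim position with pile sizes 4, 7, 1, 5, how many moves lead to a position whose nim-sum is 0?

Compute the nim-sum pairwise:
4 XOR 7 = 3
3 XOR 1 = 2
2 XOR 5 = 7
The overall nim-sum is X = 7. A pile of size p has a winning move iff p XOR X < p (reduce it to p XOR X).
  4: 4 XOR 7 = 3 < 4 — winning move (to 3).
  7: 7 XOR 7 = 0 < 7 — winning move (to 0).
  1: 1 XOR 7 = 6 ≥ 1 — no move.
  5: 5 XOR 7 = 2 < 5 — winning move (to 2).
That gives 3 winning moves.

3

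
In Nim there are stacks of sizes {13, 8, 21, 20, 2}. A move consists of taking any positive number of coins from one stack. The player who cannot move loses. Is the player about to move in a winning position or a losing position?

Winning position

Compute the nim-sum pairwise:
13 XOR 8 = 5
5 XOR 21 = 16
16 XOR 20 = 4
4 XOR 2 = 6
The nim-sum is 6 ≠ 0, so this is an N-position: the player to move can win.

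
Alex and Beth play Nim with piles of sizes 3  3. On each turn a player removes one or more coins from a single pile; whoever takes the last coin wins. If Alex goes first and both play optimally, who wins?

Beth wins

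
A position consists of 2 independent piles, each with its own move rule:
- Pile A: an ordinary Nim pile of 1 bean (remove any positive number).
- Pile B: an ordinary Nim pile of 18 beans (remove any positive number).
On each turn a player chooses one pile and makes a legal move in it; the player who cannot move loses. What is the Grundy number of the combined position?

19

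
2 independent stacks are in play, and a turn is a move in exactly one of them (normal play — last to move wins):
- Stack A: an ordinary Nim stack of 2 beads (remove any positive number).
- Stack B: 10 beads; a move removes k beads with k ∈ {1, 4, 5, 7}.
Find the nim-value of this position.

Stack A is a plain Nim stack of size 2, so its Grundy value is 2.
For stack B, compute g(0), g(1), … with moves {1, 4, 5, 7}:
g(0) = mex{} = 0
g(1) = mex{0} = 1
g(2) = mex{1} = 0
g(3) = mex{0} = 1
g(4) = mex{0,1} = 2
g(5) = mex{0,1,2} = 3
g(6) = mex{0,1,3} = 2
g(7) = mex{0,1,2} = 3
g(8) = mex{1,2,3} = 0
g(9) = mex{0,2,3} = 1
g(10) = mex{1,2,3} = 0
So g(10) = 0.
The value of a disjunctive sum is the nim-sum of the parts.
Combined value = 2 ⊕ 0 = 2.

2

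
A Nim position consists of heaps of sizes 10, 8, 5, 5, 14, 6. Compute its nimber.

10

Bitwise XOR of the heap sizes:
  1010  (10)
  1000  (8)
  0101  (5)
  0101  (5)
  1110  (14)
  0110  (6)
  ----
  1010  (10)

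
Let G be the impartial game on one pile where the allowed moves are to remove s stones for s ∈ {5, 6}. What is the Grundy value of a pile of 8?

1

Compute g(0), g(1), … for moves {5, 6}:
k:     0  1  2  3  4  5  6  7  8
g(k):  0  0  0  0  0  1  1  1  1
So g(8) = 1.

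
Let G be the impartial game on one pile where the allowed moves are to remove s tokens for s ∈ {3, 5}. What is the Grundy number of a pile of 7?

Grundy values for subtraction set {3, 5}:
g(0) = mex{} = 0
g(1) = mex{} = 0
g(2) = mex{} = 0
g(3) = mex{0} = 1
g(4) = mex{0} = 1
g(5) = mex{0} = 1
g(6) = mex{0,1} = 2
g(7) = mex{0,1} = 2
So g(7) = 2.

2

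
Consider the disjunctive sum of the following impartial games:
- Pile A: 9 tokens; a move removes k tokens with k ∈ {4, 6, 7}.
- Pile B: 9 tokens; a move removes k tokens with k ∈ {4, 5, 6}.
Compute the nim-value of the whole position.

For pile A, compute g(0), g(1), … with moves {4, 6, 7}:
g(0) = mex{} = 0
g(1) = mex{} = 0
g(2) = mex{} = 0
g(3) = mex{} = 0
g(4) = mex{0} = 1
g(5) = mex{0} = 1
g(6) = mex{0} = 1
g(7) = mex{0} = 1
g(8) = mex{0,1} = 2
g(9) = mex{0,1} = 2
So g(9) = 2.
Grundy values for pile B (subtraction set {4, 5, 6}):
g(0) = mex{} = 0
g(1) = mex{} = 0
g(2) = mex{} = 0
g(3) = mex{} = 0
g(4) = mex{0} = 1
g(5) = mex{0} = 1
g(6) = mex{0} = 1
g(7) = mex{0} = 1
g(8) = mex{0,1} = 2
g(9) = mex{0,1} = 2
So g(9) = 2.
By the Sprague-Grundy theorem, the Grundy value of a sum of independent games is the XOR of the component values.
Combined value = 2 ⊕ 2 = 0.

0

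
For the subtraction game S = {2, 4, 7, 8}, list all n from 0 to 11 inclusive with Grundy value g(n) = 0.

0, 1, 6, 11

Build the Grundy sequence with g(k) = mex{g(k−s) : s ∈ {2, 4, 7, 8}, s ≤ k}:
k:     0  1  2  3  4  5  6  7  8  9 10 11
g(k):  0  0  1  1  2  2  0  3  1  4  2  0
The P-positions (g = 0) in 0..11 are 0, 1, 6, 11.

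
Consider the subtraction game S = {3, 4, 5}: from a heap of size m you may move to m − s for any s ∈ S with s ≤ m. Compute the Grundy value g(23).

Grundy values for subtraction set {3, 4, 5}:
k:     0  1  2  3  4  5  6  7  8  9 10 11 12 13 14 15 16 17 18 19 20 21 22 23
g(k):  0  0  0  1  1  1  2  2  0  0  0  1  1  1  2  2  0  0  0  1  1  1  2  2
So g(23) = 2.

2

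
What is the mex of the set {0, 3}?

0 is in the set but 1 is not, so the mex is 1.

1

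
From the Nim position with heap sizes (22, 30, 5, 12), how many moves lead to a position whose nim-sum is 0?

Compute the nim-sum pairwise:
22 ^ 30 = 8
8 ^ 5 = 13
13 ^ 12 = 1
The overall nim-sum is X = 1. A heap of size p has a winning move iff p XOR X < p (reduce it to p XOR X).
  22: 22 XOR 1 = 23 ≥ 22 — no move.
  30: 30 XOR 1 = 31 ≥ 30 — no move.
  5: 5 XOR 1 = 4 < 5 — winning move (to 4).
  12: 12 XOR 1 = 13 ≥ 12 — no move.
That gives 1 winning move.

1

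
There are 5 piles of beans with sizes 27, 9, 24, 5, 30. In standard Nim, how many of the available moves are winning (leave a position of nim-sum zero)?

Compute the nim-sum pairwise:
27 XOR 9 = 18
18 XOR 24 = 10
10 XOR 5 = 15
15 XOR 30 = 17
The overall nim-sum is X = 17. A pile of size p has a winning move iff p XOR X < p (reduce it to p XOR X).
  27: 27 XOR 17 = 10 < 27 — winning move (to 10).
  9: 9 XOR 17 = 24 ≥ 9 — no move.
  24: 24 XOR 17 = 9 < 24 — winning move (to 9).
  5: 5 XOR 17 = 20 ≥ 5 — no move.
  30: 30 XOR 17 = 15 < 30 — winning move (to 15).
That gives 3 winning moves.

3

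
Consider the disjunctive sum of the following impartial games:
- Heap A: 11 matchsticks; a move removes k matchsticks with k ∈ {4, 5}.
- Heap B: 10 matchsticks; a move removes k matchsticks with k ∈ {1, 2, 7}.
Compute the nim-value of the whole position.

Grundy values for heap A (subtraction set {4, 5}):
g(0) = mex{} = 0
g(1) = mex{} = 0
g(2) = mex{} = 0
g(3) = mex{} = 0
g(4) = mex{0} = 1
g(5) = mex{0} = 1
g(6) = mex{0} = 1
g(7) = mex{0} = 1
g(8) = mex{0,1} = 2
g(9) = mex{1} = 0
g(10) = mex{1} = 0
g(11) = mex{1} = 0
So g(11) = 0.
Grundy values for heap B (subtraction set {1, 2, 7}):
g(0) = mex{} = 0
g(1) = mex{0} = 1
g(2) = mex{0,1} = 2
g(3) = mex{1,2} = 0
g(4) = mex{0,2} = 1
g(5) = mex{0,1} = 2
g(6) = mex{1,2} = 0
g(7) = mex{0,2} = 1
g(8) = mex{0,1} = 2
g(9) = mex{1,2} = 0
g(10) = mex{0,2} = 1
So g(10) = 1.
By the Sprague-Grundy theorem, the Grundy value of a sum of independent games is the XOR of the component values.
Combined value = 0 XOR 1 = 1.

1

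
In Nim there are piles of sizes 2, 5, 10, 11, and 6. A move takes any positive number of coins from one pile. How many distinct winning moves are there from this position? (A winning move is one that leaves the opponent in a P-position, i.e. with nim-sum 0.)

Write each in binary and XOR column by column:
  0010  (2)
  0101  (5)
  1010  (10)
  1011  (11)
  0110  (6)
  ----
  0000  (0)
The nim-sum is already 0, so every move leaves a nonzero nim-sum — there are no winning moves.

0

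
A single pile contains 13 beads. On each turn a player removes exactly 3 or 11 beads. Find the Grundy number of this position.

2

Compute g(0), g(1), … for moves {3, 11}:
g(0) = mex{} = 0
g(1) = mex{} = 0
g(2) = mex{} = 0
g(3) = mex{0} = 1
g(4) = mex{0} = 1
g(5) = mex{0} = 1
g(6) = mex{1} = 0
g(7) = mex{1} = 0
g(8) = mex{1} = 0
g(9) = mex{0} = 1
g(10) = mex{0} = 1
g(11) = mex{0} = 1
g(12) = mex{0,1} = 2
g(13) = mex{0,1} = 2
So g(13) = 2.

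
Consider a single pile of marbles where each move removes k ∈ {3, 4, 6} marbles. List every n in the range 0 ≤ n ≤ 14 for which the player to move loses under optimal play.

Grundy values for subtraction set {3, 4, 6}:
k:     0  1  2  3  4  5  6  7  8  9 10 11 12 13 14
g(k):  0  0  0  1  1  1  2  2  2  0  0  0  1  1  1
The P-positions (g = 0) in 0..14 are 0, 1, 2, 9, 10, 11.

0, 1, 2, 9, 10, 11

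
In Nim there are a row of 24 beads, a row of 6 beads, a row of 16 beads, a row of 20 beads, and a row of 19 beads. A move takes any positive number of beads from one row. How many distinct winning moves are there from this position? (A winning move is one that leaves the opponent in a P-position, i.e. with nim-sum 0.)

Compute the nim-sum pairwise:
24 ⊕ 6 = 30
30 ⊕ 16 = 14
14 ⊕ 20 = 26
26 ⊕ 19 = 9
The overall nim-sum is X = 9. A row of size p has a winning move iff p XOR X < p (reduce it to p XOR X).
  24: 24 XOR 9 = 17 < 24 — winning move (to 17).
  6: 6 XOR 9 = 15 ≥ 6 — no move.
  16: 16 XOR 9 = 25 ≥ 16 — no move.
  20: 20 XOR 9 = 29 ≥ 20 — no move.
  19: 19 XOR 9 = 26 ≥ 19 — no move.
That gives 1 winning move.

1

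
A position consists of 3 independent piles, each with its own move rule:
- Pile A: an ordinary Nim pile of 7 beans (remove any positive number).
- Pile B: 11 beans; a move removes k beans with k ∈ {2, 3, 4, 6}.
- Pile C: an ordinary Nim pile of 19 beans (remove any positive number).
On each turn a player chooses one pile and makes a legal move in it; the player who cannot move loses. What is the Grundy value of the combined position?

21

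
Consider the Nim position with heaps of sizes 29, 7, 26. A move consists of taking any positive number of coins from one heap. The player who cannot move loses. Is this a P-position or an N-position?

P-position

In binary:
  11101  (29)
  00111  (7)
  11010  (26)
  -----
  00000  (0)
The nim-sum is 0, so this is a P-position: the player to move is in a losing position under optimal play.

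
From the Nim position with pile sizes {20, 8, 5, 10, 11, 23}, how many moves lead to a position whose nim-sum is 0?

Nim-sum: 20 ^ 8 ^ 5 ^ 10 ^ 11 ^ 23 = 15.
The overall nim-sum is X = 15. A pile of size p has a winning move iff p XOR X < p (reduce it to p XOR X).
  20: 20 XOR 15 = 27 ≥ 20 — no move.
  8: 8 XOR 15 = 7 < 8 — winning move (to 7).
  5: 5 XOR 15 = 10 ≥ 5 — no move.
  10: 10 XOR 15 = 5 < 10 — winning move (to 5).
  11: 11 XOR 15 = 4 < 11 — winning move (to 4).
  23: 23 XOR 15 = 24 ≥ 23 — no move.
That gives 3 winning moves.

3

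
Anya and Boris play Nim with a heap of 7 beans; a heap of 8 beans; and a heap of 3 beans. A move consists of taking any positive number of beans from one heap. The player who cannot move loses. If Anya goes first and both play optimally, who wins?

Anya wins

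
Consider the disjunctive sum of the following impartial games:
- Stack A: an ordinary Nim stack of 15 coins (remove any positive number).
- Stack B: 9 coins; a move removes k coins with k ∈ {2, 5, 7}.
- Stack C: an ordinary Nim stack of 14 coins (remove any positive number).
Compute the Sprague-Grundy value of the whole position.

Stack A is a plain Nim stack of size 15, so its Grundy value is 15.
Grundy values for stack B (subtraction set {2, 5, 7}):
g(0) = mex{} = 0
g(1) = mex{} = 0
g(2) = mex{0} = 1
g(3) = mex{0} = 1
g(4) = mex{1} = 0
g(5) = mex{0,1} = 2
g(6) = mex{0} = 1
g(7) = mex{0,1,2} = 3
g(8) = mex{0,1} = 2
g(9) = mex{0,1,3} = 2
So g(9) = 2.
Stack C is a plain Nim stack of size 14, so its Grundy value is 14.
By the Sprague-Grundy theorem, the Grundy value of a sum of independent games is the XOR of the component values.
Combined value = 15 XOR 2 XOR 14 = 3.

3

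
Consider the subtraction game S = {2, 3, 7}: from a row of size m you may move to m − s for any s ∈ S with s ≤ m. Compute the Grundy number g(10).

0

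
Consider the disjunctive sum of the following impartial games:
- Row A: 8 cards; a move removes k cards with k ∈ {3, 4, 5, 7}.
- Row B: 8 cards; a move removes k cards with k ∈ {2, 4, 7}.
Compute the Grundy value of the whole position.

3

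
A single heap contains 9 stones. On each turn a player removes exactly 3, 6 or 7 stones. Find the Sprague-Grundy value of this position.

Compute g(0), g(1), … for moves {3, 6, 7}:
g(0) = mex{} = 0
g(1) = mex{} = 0
g(2) = mex{} = 0
g(3) = mex{0} = 1
g(4) = mex{0} = 1
g(5) = mex{0} = 1
g(6) = mex{0,1} = 2
g(7) = mex{0,1} = 2
g(8) = mex{0,1} = 2
g(9) = mex{0,1,2} = 3
So g(9) = 3.

3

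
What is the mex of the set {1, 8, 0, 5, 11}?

The values 0, 1 are all present; 2 is the first non-negative integer missing from the set.

2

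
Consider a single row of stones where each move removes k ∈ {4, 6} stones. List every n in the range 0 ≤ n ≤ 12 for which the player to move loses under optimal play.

0, 1, 2, 3, 10, 11, 12

Compute g(0), g(1), … for moves {4, 6}:
k:     0  1  2  3  4  5  6  7  8  9 10 11 12
g(k):  0  0  0  0  1  1  1  1  2  2  0  0  0
The P-positions (g = 0) in 0..12 are 0, 1, 2, 3, 10, 11, 12.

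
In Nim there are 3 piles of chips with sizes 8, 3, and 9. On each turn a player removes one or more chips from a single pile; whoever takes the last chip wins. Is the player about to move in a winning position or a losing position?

Winning position

Nim-sum: 8 XOR 3 XOR 9 = 2.
The nim-sum is 2 ≠ 0, so this is an N-position: the player to move can win.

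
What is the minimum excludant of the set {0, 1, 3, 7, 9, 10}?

2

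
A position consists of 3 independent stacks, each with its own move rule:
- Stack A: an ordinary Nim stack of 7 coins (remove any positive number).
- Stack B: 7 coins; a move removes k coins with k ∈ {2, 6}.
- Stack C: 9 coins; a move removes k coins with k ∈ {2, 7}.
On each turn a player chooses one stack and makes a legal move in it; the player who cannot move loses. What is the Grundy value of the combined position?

6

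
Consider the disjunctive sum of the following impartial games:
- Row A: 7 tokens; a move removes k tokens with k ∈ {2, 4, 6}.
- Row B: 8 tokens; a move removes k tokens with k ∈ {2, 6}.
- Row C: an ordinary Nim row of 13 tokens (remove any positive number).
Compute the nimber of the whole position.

For row A, compute g(0), g(1), … with moves {2, 4, 6}:
k:     0  1  2  3  4  5  6  7
g(k):  0  0  1  1  2  2  3  3
So g(7) = 3.
Build the Grundy sequence for row B with g(k) = mex{g(k−s) : s ∈ {2, 6}, s ≤ k}:
k:     0  1  2  3  4  5  6  7  8
g(k):  0  0  1  1  0  0  1  1  0
So g(8) = 0.
Row C is a plain Nim row of size 13, so its Grundy value is 13.
By the Sprague-Grundy theorem, the Grundy value of a sum of independent games is the XOR of the component values.
Combined value = 3 ⊕ 0 ⊕ 13 = 14.

14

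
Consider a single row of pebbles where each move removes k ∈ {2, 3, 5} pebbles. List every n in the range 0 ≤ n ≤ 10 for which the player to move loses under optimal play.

0, 1, 7, 8

Compute g(0), g(1), … for moves {2, 3, 5}:
g(0) = mex{} = 0
g(1) = mex{} = 0
g(2) = mex{0} = 1
g(3) = mex{0} = 1
g(4) = mex{0,1} = 2
g(5) = mex{0,1} = 2
g(6) = mex{0,1,2} = 3
g(7) = mex{1,2} = 0
g(8) = mex{1,2,3} = 0
g(9) = mex{0,2,3} = 1
g(10) = mex{0,2} = 1
The P-positions (g = 0) in 0..10 are 0, 1, 7, 8.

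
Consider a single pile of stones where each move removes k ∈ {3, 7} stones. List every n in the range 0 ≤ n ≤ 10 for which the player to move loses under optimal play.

Build the Grundy sequence with g(k) = mex{g(k−s) : s ∈ {3, 7}, s ≤ k}:
g(0) = mex{} = 0
g(1) = mex{} = 0
g(2) = mex{} = 0
g(3) = mex{0} = 1
g(4) = mex{0} = 1
g(5) = mex{0} = 1
g(6) = mex{1} = 0
g(7) = mex{0,1} = 2
g(8) = mex{0,1} = 2
g(9) = mex{0} = 1
g(10) = mex{1,2} = 0
The P-positions (g = 0) in 0..10 are 0, 1, 2, 6, 10.

0, 1, 2, 6, 10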